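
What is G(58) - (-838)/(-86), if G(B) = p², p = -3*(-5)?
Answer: 9256/43 ≈ 215.26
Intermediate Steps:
p = 15
G(B) = 225 (G(B) = 15² = 225)
G(58) - (-838)/(-86) = 225 - (-838)/(-86) = 225 - (-838)*(-1)/86 = 225 - 1*419/43 = 225 - 419/43 = 9256/43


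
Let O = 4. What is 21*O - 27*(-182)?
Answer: 4998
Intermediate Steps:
21*O - 27*(-182) = 21*4 - 27*(-182) = 84 + 4914 = 4998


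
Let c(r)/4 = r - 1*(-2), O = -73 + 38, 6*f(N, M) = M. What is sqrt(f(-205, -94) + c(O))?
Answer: I*sqrt(1329)/3 ≈ 12.152*I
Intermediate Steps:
f(N, M) = M/6
O = -35
c(r) = 8 + 4*r (c(r) = 4*(r - 1*(-2)) = 4*(r + 2) = 4*(2 + r) = 8 + 4*r)
sqrt(f(-205, -94) + c(O)) = sqrt((1/6)*(-94) + (8 + 4*(-35))) = sqrt(-47/3 + (8 - 140)) = sqrt(-47/3 - 132) = sqrt(-443/3) = I*sqrt(1329)/3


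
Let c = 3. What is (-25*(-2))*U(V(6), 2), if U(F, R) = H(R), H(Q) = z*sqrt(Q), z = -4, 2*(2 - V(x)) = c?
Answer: -200*sqrt(2) ≈ -282.84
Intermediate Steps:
V(x) = 1/2 (V(x) = 2 - 1/2*3 = 2 - 3/2 = 1/2)
H(Q) = -4*sqrt(Q)
U(F, R) = -4*sqrt(R)
(-25*(-2))*U(V(6), 2) = (-25*(-2))*(-4*sqrt(2)) = 50*(-4*sqrt(2)) = -200*sqrt(2)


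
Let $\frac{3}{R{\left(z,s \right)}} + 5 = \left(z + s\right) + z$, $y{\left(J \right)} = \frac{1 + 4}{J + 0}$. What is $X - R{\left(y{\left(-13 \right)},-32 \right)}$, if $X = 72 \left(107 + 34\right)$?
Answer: $\frac{4984671}{491} \approx 10152.0$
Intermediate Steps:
$y{\left(J \right)} = \frac{5}{J}$
$R{\left(z,s \right)} = \frac{3}{-5 + s + 2 z}$ ($R{\left(z,s \right)} = \frac{3}{-5 + \left(\left(z + s\right) + z\right)} = \frac{3}{-5 + \left(\left(s + z\right) + z\right)} = \frac{3}{-5 + \left(s + 2 z\right)} = \frac{3}{-5 + s + 2 z}$)
$X = 10152$ ($X = 72 \cdot 141 = 10152$)
$X - R{\left(y{\left(-13 \right)},-32 \right)} = 10152 - \frac{3}{-5 - 32 + 2 \frac{5}{-13}} = 10152 - \frac{3}{-5 - 32 + 2 \cdot 5 \left(- \frac{1}{13}\right)} = 10152 - \frac{3}{-5 - 32 + 2 \left(- \frac{5}{13}\right)} = 10152 - \frac{3}{-5 - 32 - \frac{10}{13}} = 10152 - \frac{3}{- \frac{491}{13}} = 10152 - 3 \left(- \frac{13}{491}\right) = 10152 - - \frac{39}{491} = 10152 + \frac{39}{491} = \frac{4984671}{491}$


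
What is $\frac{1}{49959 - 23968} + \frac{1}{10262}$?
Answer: $\frac{5179}{38102806} \approx 0.00013592$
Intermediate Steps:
$\frac{1}{49959 - 23968} + \frac{1}{10262} = \frac{1}{25991} + \frac{1}{10262} = \frac{5179}{38102806}$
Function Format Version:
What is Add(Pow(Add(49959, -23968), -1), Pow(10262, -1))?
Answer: Rational(5179, 38102806) ≈ 0.00013592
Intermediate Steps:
Add(Pow(Add(49959, -23968), -1), Pow(10262, -1)) = Add(Pow(25991, -1), Rational(1, 10262)) = Add(Rational(1, 25991), Rational(1, 10262)) = Rational(5179, 38102806)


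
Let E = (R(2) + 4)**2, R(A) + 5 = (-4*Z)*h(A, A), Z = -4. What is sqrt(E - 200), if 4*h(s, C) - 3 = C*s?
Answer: 23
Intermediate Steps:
h(s, C) = 3/4 + C*s/4 (h(s, C) = 3/4 + (C*s)/4 = 3/4 + C*s/4)
R(A) = 7 + 4*A**2 (R(A) = -5 + (-4*(-4))*(3/4 + A*A/4) = -5 + 16*(3/4 + A**2/4) = -5 + (12 + 4*A**2) = 7 + 4*A**2)
E = 729 (E = ((7 + 4*2**2) + 4)**2 = ((7 + 4*4) + 4)**2 = ((7 + 16) + 4)**2 = (23 + 4)**2 = 27**2 = 729)
sqrt(E - 200) = sqrt(729 - 200) = sqrt(529) = 23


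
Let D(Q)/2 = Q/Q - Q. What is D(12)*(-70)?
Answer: 1540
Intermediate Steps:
D(Q) = 2 - 2*Q (D(Q) = 2*(Q/Q - Q) = 2*(1 - Q) = 2 - 2*Q)
D(12)*(-70) = (2 - 2*12)*(-70) = (2 - 24)*(-70) = -22*(-70) = 1540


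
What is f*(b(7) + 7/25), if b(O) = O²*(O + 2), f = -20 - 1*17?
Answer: -408184/25 ≈ -16327.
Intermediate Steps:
f = -37 (f = -20 - 17 = -37)
b(O) = O²*(2 + O)
f*(b(7) + 7/25) = -37*(7²*(2 + 7) + 7/25) = -37*(49*9 + 7*(1/25)) = -37*(441 + 7/25) = -37*11032/25 = -408184/25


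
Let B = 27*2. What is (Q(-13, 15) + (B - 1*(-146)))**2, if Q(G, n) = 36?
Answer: 55696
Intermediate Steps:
B = 54
(Q(-13, 15) + (B - 1*(-146)))**2 = (36 + (54 - 1*(-146)))**2 = (36 + (54 + 146))**2 = (36 + 200)**2 = 236**2 = 55696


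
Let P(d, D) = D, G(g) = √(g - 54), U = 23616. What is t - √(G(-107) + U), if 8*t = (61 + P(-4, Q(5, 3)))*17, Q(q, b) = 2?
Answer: 1071/8 - √(23616 + I*√161) ≈ -19.8 - 0.041284*I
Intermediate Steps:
G(g) = √(-54 + g)
t = 1071/8 (t = ((61 + 2)*17)/8 = (63*17)/8 = (⅛)*1071 = 1071/8 ≈ 133.88)
t - √(G(-107) + U) = 1071/8 - √(√(-54 - 107) + 23616) = 1071/8 - √(√(-161) + 23616) = 1071/8 - √(I*√161 + 23616) = 1071/8 - √(23616 + I*√161)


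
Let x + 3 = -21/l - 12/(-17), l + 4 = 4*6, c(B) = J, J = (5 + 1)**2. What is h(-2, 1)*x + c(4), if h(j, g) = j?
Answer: 7257/170 ≈ 42.688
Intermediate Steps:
J = 36 (J = 6**2 = 36)
c(B) = 36
l = 20 (l = -4 + 4*6 = -4 + 24 = 20)
x = -1137/340 (x = -3 + (-21/20 - 12/(-17)) = -3 + (-21*1/20 - 12*(-1/17)) = -3 + (-21/20 + 12/17) = -3 - 117/340 = -1137/340 ≈ -3.3441)
h(-2, 1)*x + c(4) = -2*(-1137/340) + 36 = 1137/170 + 36 = 7257/170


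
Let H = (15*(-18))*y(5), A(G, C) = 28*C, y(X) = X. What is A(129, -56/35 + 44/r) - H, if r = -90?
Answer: 58118/45 ≈ 1291.5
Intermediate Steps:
H = -1350 (H = (15*(-18))*5 = -270*5 = -1350)
A(129, -56/35 + 44/r) - H = 28*(-56/35 + 44/(-90)) - 1*(-1350) = 28*(-56*1/35 + 44*(-1/90)) + 1350 = 28*(-8/5 - 22/45) + 1350 = 28*(-94/45) + 1350 = -2632/45 + 1350 = 58118/45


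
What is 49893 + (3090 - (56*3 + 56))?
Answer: 52759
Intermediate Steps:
49893 + (3090 - (56*3 + 56)) = 49893 + (3090 - (168 + 56)) = 49893 + (3090 - 1*224) = 49893 + (3090 - 224) = 49893 + 2866 = 52759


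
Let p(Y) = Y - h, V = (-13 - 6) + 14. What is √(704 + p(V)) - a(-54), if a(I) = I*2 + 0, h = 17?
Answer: 108 + √682 ≈ 134.12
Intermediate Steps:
V = -5 (V = -19 + 14 = -5)
p(Y) = -17 + Y (p(Y) = Y - 1*17 = Y - 17 = -17 + Y)
a(I) = 2*I (a(I) = 2*I + 0 = 2*I)
√(704 + p(V)) - a(-54) = √(704 + (-17 - 5)) - 2*(-54) = √(704 - 22) - 1*(-108) = √682 + 108 = 108 + √682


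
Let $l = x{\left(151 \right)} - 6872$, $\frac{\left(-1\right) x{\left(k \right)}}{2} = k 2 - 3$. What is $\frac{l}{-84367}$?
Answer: $\frac{7470}{84367} \approx 0.088542$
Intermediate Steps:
$x{\left(k \right)} = 6 - 4 k$ ($x{\left(k \right)} = - 2 \left(k 2 - 3\right) = - 2 \left(2 k - 3\right) = - 2 \left(-3 + 2 k\right) = 6 - 4 k$)
$l = -7470$ ($l = \left(6 - 604\right) - 6872 = -598 - 6872 = -7470$)
$\frac{l}{-84367} = - \frac{7470}{-84367} = \left(-7470\right) \left(- \frac{1}{84367}\right) = \frac{7470}{84367}$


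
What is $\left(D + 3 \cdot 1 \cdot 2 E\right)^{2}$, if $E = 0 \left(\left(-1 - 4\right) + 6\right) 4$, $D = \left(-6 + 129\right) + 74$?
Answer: $38809$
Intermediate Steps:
$D = 197$ ($D = 123 + 74 = 197$)
$E = 0$ ($E = 0 \left(-5 + 6\right) 4 = 0 \cdot 1 \cdot 4 = 0 \cdot 4 = 0$)
$\left(D + 3 \cdot 1 \cdot 2 E\right)^{2} = \left(197 + 3 \cdot 1 \cdot 2 \cdot 0\right)^{2} = \left(197 + 3 \cdot 2 \cdot 0\right)^{2} = \left(197 + 6 \cdot 0\right)^{2} = \left(197 + 0\right)^{2} = 197^{2} = 38809$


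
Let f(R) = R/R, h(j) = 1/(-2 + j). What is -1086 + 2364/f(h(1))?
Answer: 1278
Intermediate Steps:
f(R) = 1
-1086 + 2364/f(h(1)) = -1086 + 2364/1 = -1086 + 2364*1 = -1086 + 2364 = 1278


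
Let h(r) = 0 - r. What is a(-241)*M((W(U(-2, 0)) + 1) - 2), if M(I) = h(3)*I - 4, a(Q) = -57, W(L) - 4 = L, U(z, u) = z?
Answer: 399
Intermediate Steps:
h(r) = -r
W(L) = 4 + L
M(I) = -4 - 3*I (M(I) = (-1*3)*I - 4 = -3*I - 4 = -4 - 3*I)
a(-241)*M((W(U(-2, 0)) + 1) - 2) = -57*(-4 - 3*(((4 - 2) + 1) - 2)) = -57*(-4 - 3*((2 + 1) - 2)) = -57*(-4 - 3*(3 - 2)) = -57*(-4 - 3*1) = -57*(-4 - 3) = -57*(-7) = 399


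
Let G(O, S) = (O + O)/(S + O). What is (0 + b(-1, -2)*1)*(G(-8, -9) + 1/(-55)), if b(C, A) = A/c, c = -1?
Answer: 1726/935 ≈ 1.8460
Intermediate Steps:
G(O, S) = 2*O/(O + S) (G(O, S) = (2*O)/(O + S) = 2*O/(O + S))
b(C, A) = -A (b(C, A) = A/(-1) = A*(-1) = -A)
(0 + b(-1, -2)*1)*(G(-8, -9) + 1/(-55)) = (0 - 1*(-2)*1)*(2*(-8)/(-8 - 9) + 1/(-55)) = (0 + 2*1)*(2*(-8)/(-17) - 1/55) = (0 + 2)*(2*(-8)*(-1/17) - 1/55) = 2*(16/17 - 1/55) = 2*(863/935) = 1726/935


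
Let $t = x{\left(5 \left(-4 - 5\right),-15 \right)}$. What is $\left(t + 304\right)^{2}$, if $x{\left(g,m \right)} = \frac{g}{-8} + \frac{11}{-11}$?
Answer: $\frac{6095961}{64} \approx 95249.0$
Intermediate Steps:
$x{\left(g,m \right)} = -1 - \frac{g}{8}$ ($x{\left(g,m \right)} = g \left(- \frac{1}{8}\right) + 11 \left(- \frac{1}{11}\right) = - \frac{g}{8} - 1 = -1 - \frac{g}{8}$)
$t = \frac{37}{8}$ ($t = -1 - \frac{5 \left(-4 - 5\right)}{8} = -1 - \frac{5 \left(-9\right)}{8} = -1 - - \frac{45}{8} = -1 + \frac{45}{8} = \frac{37}{8} \approx 4.625$)
$\left(t + 304\right)^{2} = \left(\frac{37}{8} + 304\right)^{2} = \left(\frac{2469}{8}\right)^{2} = \frac{6095961}{64}$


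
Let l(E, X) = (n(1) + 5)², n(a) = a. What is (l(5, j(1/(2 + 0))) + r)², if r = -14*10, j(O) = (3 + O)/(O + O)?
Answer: 10816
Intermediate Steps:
j(O) = (3 + O)/(2*O) (j(O) = (3 + O)/((2*O)) = (3 + O)*(1/(2*O)) = (3 + O)/(2*O))
r = -140
l(E, X) = 36 (l(E, X) = (1 + 5)² = 6² = 36)
(l(5, j(1/(2 + 0))) + r)² = (36 - 140)² = (-104)² = 10816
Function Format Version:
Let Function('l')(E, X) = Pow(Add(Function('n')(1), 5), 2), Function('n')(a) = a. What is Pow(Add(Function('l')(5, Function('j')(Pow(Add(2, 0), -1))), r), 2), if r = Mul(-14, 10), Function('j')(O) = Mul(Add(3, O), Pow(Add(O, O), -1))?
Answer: 10816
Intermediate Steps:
Function('j')(O) = Mul(Rational(1, 2), Pow(O, -1), Add(3, O)) (Function('j')(O) = Mul(Add(3, O), Pow(Mul(2, O), -1)) = Mul(Add(3, O), Mul(Rational(1, 2), Pow(O, -1))) = Mul(Rational(1, 2), Pow(O, -1), Add(3, O)))
r = -140
Function('l')(E, X) = 36 (Function('l')(E, X) = Pow(Add(1, 5), 2) = Pow(6, 2) = 36)
Pow(Add(Function('l')(5, Function('j')(Pow(Add(2, 0), -1))), r), 2) = Pow(Add(36, -140), 2) = Pow(-104, 2) = 10816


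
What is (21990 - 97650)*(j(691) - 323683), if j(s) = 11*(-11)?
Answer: 24499010640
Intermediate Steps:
j(s) = -121
(21990 - 97650)*(j(691) - 323683) = (21990 - 97650)*(-121 - 323683) = -75660*(-323804) = 24499010640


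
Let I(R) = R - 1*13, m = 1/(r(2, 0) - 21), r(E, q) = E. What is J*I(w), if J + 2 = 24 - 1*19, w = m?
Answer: -744/19 ≈ -39.158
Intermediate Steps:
m = -1/19 (m = 1/(2 - 21) = 1/(-19) = -1/19 ≈ -0.052632)
w = -1/19 ≈ -0.052632
I(R) = -13 + R (I(R) = R - 13 = -13 + R)
J = 3 (J = -2 + (24 - 1*19) = -2 + (24 - 19) = -2 + 5 = 3)
J*I(w) = 3*(-13 - 1/19) = 3*(-248/19) = -744/19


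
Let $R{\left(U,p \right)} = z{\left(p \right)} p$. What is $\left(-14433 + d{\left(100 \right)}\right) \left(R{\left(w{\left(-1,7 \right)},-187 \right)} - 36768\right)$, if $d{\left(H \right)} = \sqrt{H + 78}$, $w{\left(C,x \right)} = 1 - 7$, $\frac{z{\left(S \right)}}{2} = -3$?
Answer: $514478718 - 35646 \sqrt{178} \approx 5.14 \cdot 10^{8}$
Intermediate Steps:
$z{\left(S \right)} = -6$ ($z{\left(S \right)} = 2 \left(-3\right) = -6$)
$w{\left(C,x \right)} = -6$
$d{\left(H \right)} = \sqrt{78 + H}$
$R{\left(U,p \right)} = - 6 p$
$\left(-14433 + d{\left(100 \right)}\right) \left(R{\left(w{\left(-1,7 \right)},-187 \right)} - 36768\right) = \left(-14433 + \sqrt{78 + 100}\right) \left(\left(-6\right) \left(-187\right) - 36768\right) = \left(-14433 + \sqrt{178}\right) \left(1122 - 36768\right) = \left(-14433 + \sqrt{178}\right) \left(-35646\right) = 514478718 - 35646 \sqrt{178}$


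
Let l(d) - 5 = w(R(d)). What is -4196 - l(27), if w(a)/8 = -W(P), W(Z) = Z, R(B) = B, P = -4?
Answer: -4233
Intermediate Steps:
w(a) = 32 (w(a) = 8*(-1*(-4)) = 8*4 = 32)
l(d) = 37 (l(d) = 5 + 32 = 37)
-4196 - l(27) = -4196 - 1*37 = -4196 - 37 = -4233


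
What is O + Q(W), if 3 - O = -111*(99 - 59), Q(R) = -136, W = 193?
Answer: 4307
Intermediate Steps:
O = 4443 (O = 3 - (-111)*(99 - 59) = 3 - (-111)*40 = 3 - 1*(-4440) = 3 + 4440 = 4443)
O + Q(W) = 4443 - 136 = 4307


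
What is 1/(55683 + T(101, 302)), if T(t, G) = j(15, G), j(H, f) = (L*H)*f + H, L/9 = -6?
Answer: -1/188922 ≈ -5.2932e-6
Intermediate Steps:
L = -54 (L = 9*(-6) = -54)
j(H, f) = H - 54*H*f (j(H, f) = (-54*H)*f + H = -54*H*f + H = H - 54*H*f)
T(t, G) = 15 - 810*G (T(t, G) = 15*(1 - 54*G) = 15 - 810*G)
1/(55683 + T(101, 302)) = 1/(55683 + (15 - 810*302)) = 1/(55683 + (15 - 244620)) = 1/(55683 - 244605) = 1/(-188922) = -1/188922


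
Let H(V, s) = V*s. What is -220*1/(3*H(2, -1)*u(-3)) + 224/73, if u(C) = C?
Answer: -6014/657 ≈ -9.1537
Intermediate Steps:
-220*1/(3*H(2, -1)*u(-3)) + 224/73 = -220/(((2*(-1))*3)*(-3)) + 224/73 = -220/(-2*3*(-3)) + 224*(1/73) = -220/((-6*(-3))) + 224/73 = -220/18 + 224/73 = -220*1/18 + 224/73 = -110/9 + 224/73 = -6014/657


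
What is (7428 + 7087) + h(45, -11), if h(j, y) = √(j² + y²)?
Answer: 14515 + √2146 ≈ 14561.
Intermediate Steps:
(7428 + 7087) + h(45, -11) = (7428 + 7087) + √(45² + (-11)²) = 14515 + √(2025 + 121) = 14515 + √2146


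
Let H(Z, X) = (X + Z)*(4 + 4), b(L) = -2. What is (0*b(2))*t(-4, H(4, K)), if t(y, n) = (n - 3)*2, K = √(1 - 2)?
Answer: 0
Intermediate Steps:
K = I (K = √(-1) = I ≈ 1.0*I)
H(Z, X) = 8*X + 8*Z (H(Z, X) = (X + Z)*8 = 8*X + 8*Z)
t(y, n) = -6 + 2*n (t(y, n) = (-3 + n)*2 = -6 + 2*n)
(0*b(2))*t(-4, H(4, K)) = (0*(-2))*(-6 + 2*(8*I + 8*4)) = 0*(-6 + 2*(8*I + 32)) = 0*(-6 + 2*(32 + 8*I)) = 0*(-6 + (64 + 16*I)) = 0*(58 + 16*I) = 0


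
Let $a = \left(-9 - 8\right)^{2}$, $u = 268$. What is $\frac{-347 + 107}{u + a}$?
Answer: $- \frac{240}{557} \approx -0.43088$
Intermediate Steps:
$a = 289$ ($a = \left(-17\right)^{2} = 289$)
$\frac{-347 + 107}{u + a} = \frac{-347 + 107}{268 + 289} = - \frac{240}{557}$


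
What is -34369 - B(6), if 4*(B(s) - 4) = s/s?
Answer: -137493/4 ≈ -34373.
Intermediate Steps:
B(s) = 17/4 (B(s) = 4 + (s/s)/4 = 4 + (1/4)*1 = 4 + 1/4 = 17/4)
-34369 - B(6) = -34369 - 1*17/4 = -34369 - 17/4 = -137493/4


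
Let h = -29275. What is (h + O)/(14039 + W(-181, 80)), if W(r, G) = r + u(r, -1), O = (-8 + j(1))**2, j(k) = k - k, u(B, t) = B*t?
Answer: -29211/14039 ≈ -2.0807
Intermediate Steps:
j(k) = 0
O = 64 (O = (-8 + 0)**2 = (-8)**2 = 64)
W(r, G) = 0 (W(r, G) = r + r*(-1) = r - r = 0)
(h + O)/(14039 + W(-181, 80)) = (-29275 + 64)/(14039 + 0) = -29211/14039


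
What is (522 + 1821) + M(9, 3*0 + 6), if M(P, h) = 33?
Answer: 2376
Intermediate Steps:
(522 + 1821) + M(9, 3*0 + 6) = (522 + 1821) + 33 = 2343 + 33 = 2376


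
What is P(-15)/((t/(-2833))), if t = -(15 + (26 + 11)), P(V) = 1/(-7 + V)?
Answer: -2833/1144 ≈ -2.4764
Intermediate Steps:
t = -52 (t = -(15 + 37) = -1*52 = -52)
P(-15)/((t/(-2833))) = 1/((-7 - 15)*((-52/(-2833)))) = 1/((-22)*((-52*(-1/2833)))) = -1/(22*52/2833) = -1/22*2833/52 = -2833/1144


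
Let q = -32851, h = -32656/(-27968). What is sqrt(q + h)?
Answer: I*sqrt(25093198559)/874 ≈ 181.25*I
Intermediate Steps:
h = 2041/1748 (h = -32656*(-1/27968) = 2041/1748 ≈ 1.1676)
sqrt(q + h) = sqrt(-32851 + 2041/1748) = sqrt(-57421507/1748) = I*sqrt(25093198559)/874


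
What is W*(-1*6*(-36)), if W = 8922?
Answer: 1927152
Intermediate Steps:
W*(-1*6*(-36)) = 8922*(-1*6*(-36)) = 8922*(-6*(-36)) = 8922*216 = 1927152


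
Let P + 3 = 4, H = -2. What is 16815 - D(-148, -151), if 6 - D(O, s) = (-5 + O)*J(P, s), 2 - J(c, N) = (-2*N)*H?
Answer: -75909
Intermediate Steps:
P = 1 (P = -3 + 4 = 1)
J(c, N) = 2 - 4*N (J(c, N) = 2 - (-2*N)*(-2) = 2 - 4*N)
D(O, s) = 6 - (-5 + O)*(2 - 4*s)
16815 - D(-148, -151) = 16815 - (16 - 20*(-151) + 2*(-148)*(-1 + 2*(-151))) = 16815 - (16 + 3020 + 2*(-148)*(-1 - 302)) = 16815 - (16 + 3020 + 2*(-148)*(-303)) = 16815 - (16 + 3020 + 89688) = 16815 - 1*92724 = 16815 - 92724 = -75909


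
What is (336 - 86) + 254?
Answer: 504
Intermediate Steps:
(336 - 86) + 254 = 250 + 254 = 504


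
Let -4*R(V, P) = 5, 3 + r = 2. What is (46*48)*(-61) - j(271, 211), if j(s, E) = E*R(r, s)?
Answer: -537697/4 ≈ -1.3442e+5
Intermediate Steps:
r = -1 (r = -3 + 2 = -1)
R(V, P) = -5/4 (R(V, P) = -¼*5 = -5/4)
j(s, E) = -5*E/4 (j(s, E) = E*(-5/4) = -5*E/4)
(46*48)*(-61) - j(271, 211) = (46*48)*(-61) - (-5)*211/4 = 2208*(-61) - 1*(-1055/4) = -134688 + 1055/4 = -537697/4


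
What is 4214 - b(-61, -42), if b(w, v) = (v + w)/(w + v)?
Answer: 4213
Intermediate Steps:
b(w, v) = 1 (b(w, v) = (v + w)/(v + w) = 1)
4214 - b(-61, -42) = 4214 - 1*1 = 4214 - 1 = 4213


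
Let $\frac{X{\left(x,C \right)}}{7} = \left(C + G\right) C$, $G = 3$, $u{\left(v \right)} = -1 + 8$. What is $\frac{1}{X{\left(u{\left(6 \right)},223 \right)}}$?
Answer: $\frac{1}{352786} \approx 2.8346 \cdot 10^{-6}$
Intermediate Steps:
$u{\left(v \right)} = 7$
$X{\left(x,C \right)} = 7 C \left(3 + C\right)$ ($X{\left(x,C \right)} = 7 \left(C + 3\right) C = 7 \left(3 + C\right) C = 7 C \left(3 + C\right)$)
$\frac{1}{X{\left(u{\left(6 \right)},223 \right)}} = \frac{1}{7 \cdot 223 \left(3 + 223\right)} = \frac{1}{7 \cdot 223 \cdot 226} = \frac{1}{352786}$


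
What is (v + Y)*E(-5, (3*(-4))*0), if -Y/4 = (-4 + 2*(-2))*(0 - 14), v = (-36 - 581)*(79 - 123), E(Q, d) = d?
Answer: 0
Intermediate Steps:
v = 27148 (v = -617*(-44) = 27148)
Y = -448 (Y = -4*(-4 + 2*(-2))*(0 - 14) = -4*(-4 - 4)*(-14) = -(-32)*(-14) = -4*112 = -448)
(v + Y)*E(-5, (3*(-4))*0) = (27148 - 448)*((3*(-4))*0) = 26700*(-12*0) = 26700*0 = 0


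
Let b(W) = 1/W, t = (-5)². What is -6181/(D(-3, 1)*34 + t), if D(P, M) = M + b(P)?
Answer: -18543/143 ≈ -129.67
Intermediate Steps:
t = 25
D(P, M) = M + 1/P
-6181/(D(-3, 1)*34 + t) = -6181/((1 + 1/(-3))*34 + 25) = -6181/((1 - ⅓)*34 + 25) = -6181/((⅔)*34 + 25) = -6181/(68/3 + 25) = -6181/143/3 = -6181*3/143 = -18543/143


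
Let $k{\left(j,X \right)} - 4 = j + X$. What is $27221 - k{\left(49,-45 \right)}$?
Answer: $27213$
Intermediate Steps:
$k{\left(j,X \right)} = 4 + X + j$ ($k{\left(j,X \right)} = 4 + \left(j + X\right) = 4 + \left(X + j\right) = 4 + X + j$)
$27221 - k{\left(49,-45 \right)} = 27221 - \left(4 - 45 + 49\right) = 27221 - 8 = 27213$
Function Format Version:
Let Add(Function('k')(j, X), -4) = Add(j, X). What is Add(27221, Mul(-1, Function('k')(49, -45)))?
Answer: 27213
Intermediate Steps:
Function('k')(j, X) = Add(4, X, j) (Function('k')(j, X) = Add(4, Add(j, X)) = Add(4, Add(X, j)) = Add(4, X, j))
Add(27221, Mul(-1, Function('k')(49, -45))) = Add(27221, Mul(-1, Add(4, -45, 49))) = Add(27221, Mul(-1, 8)) = Add(27221, -8) = 27213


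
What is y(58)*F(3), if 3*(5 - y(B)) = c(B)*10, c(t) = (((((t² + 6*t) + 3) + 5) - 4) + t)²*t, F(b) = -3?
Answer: 8260984065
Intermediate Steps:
c(t) = t*(4 + t² + 7*t)² (c(t) = ((((3 + t² + 6*t) + 5) - 4) + t)²*t = (((8 + t² + 6*t) - 4) + t)²*t = ((4 + t² + 6*t) + t)²*t = (4 + t² + 7*t)²*t = t*(4 + t² + 7*t)²)
y(B) = 5 - 10*B*(4 + B² + 7*B)²/3 (y(B) = 5 - B*(4 + B² + 7*B)²*10/3 = 5 - 10*B*(4 + B² + 7*B)²/3)
y(58)*F(3) = (5 - 10/3*58*(4 + 58² + 7*58)²)*(-3) = (5 - 10/3*58*(4 + 3364 + 406)²)*(-3) = (5 - 10/3*58*3774²)*(-3) = (5 - 10/3*58*14243076)*(-3) = (5 - 2753661360)*(-3) = -2753661355*(-3) = 8260984065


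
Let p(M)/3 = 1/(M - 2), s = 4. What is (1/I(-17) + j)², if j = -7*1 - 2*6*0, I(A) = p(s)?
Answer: 361/9 ≈ 40.111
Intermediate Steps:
p(M) = 3/(-2 + M) (p(M) = 3/(M - 2) = 3/(-2 + M))
I(A) = 3/2 (I(A) = 3/(-2 + 4) = 3/2)
j = -7 (j = -7 - 12*0 = -7 + 0 = -7)
(1/I(-17) + j)² = (1/(3/2) - 7)² = (⅔ - 7)² = (-19/3)² = 361/9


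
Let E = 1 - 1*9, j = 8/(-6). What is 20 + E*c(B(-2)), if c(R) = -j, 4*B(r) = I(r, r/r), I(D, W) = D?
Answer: 28/3 ≈ 9.3333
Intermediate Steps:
j = -4/3 (j = 8*(-⅙) = -4/3 ≈ -1.3333)
B(r) = r/4
E = -8 (E = 1 - 9 = -8)
c(R) = 4/3 (c(R) = -1*(-4/3) = 4/3)
20 + E*c(B(-2)) = 20 - 8*4/3 = 20 - 32/3 = 28/3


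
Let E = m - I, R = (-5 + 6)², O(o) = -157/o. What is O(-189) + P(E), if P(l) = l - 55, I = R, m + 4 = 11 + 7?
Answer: -7781/189 ≈ -41.169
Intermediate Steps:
R = 1 (R = 1² = 1)
m = 14 (m = -4 + (11 + 7) = -4 + 18 = 14)
I = 1
E = 13 (E = 14 - 1*1 = 14 - 1 = 13)
P(l) = -55 + l
O(-189) + P(E) = -157/(-189) + (-55 + 13) = -157*(-1/189) - 42 = 157/189 - 42 = -7781/189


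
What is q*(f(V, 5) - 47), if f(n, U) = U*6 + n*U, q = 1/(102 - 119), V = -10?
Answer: 67/17 ≈ 3.9412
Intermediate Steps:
q = -1/17 (q = 1/(-17) = -1/17 ≈ -0.058824)
f(n, U) = 6*U + U*n
q*(f(V, 5) - 47) = -(5*(6 - 10) - 47)/17 = -(5*(-4) - 47)/17 = -(-20 - 47)/17 = -1/17*(-67) = 67/17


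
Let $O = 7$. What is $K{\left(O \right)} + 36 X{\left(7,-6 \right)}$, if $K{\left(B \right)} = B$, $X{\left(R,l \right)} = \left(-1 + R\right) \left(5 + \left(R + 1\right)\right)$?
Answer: $2815$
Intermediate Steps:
$X{\left(R,l \right)} = \left(-1 + R\right) \left(6 + R\right)$ ($X{\left(R,l \right)} = \left(-1 + R\right) \left(5 + \left(1 + R\right)\right) = \left(-1 + R\right) \left(6 + R\right)$)
$K{\left(O \right)} + 36 X{\left(7,-6 \right)} = 7 + 36 \left(-6 + 7^{2} + 5 \cdot 7\right) = 7 + 36 \left(-6 + 49 + 35\right) = 7 + 36 \cdot 78 = 7 + 2808 = 2815$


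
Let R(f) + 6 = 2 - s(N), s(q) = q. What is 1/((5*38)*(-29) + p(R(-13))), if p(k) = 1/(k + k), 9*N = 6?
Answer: -28/154283 ≈ -0.00018148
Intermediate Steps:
N = ⅔ (N = (⅑)*6 = ⅔ ≈ 0.66667)
R(f) = -14/3 (R(f) = -6 + (2 - 1*⅔) = -6 + (2 - ⅔) = -6 + 4/3 = -14/3)
p(k) = 1/(2*k)
1/((5*38)*(-29) + p(R(-13))) = 1/((5*38)*(-29) + 1/(2*(-14/3))) = 1/(190*(-29) + (½)*(-3/14)) = 1/(-5510 - 3/28) = 1/(-154283/28) = -28/154283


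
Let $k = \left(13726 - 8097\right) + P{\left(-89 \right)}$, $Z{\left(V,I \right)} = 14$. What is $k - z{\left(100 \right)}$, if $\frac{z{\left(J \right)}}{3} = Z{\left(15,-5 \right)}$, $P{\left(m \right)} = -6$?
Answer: $5581$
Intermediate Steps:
$z{\left(J \right)} = 42$ ($z{\left(J \right)} = 3 \cdot 14 = 42$)
$k = 5623$ ($k = \left(13726 - 8097\right) - 6 = 5629 - 6 = 5623$)
$k - z{\left(100 \right)} = 5623 - 42 = 5581$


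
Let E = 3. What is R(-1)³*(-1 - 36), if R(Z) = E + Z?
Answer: -296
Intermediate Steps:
R(Z) = 3 + Z
R(-1)³*(-1 - 36) = (3 - 1)³*(-1 - 36) = 2³*(-37) = 8*(-37) = -296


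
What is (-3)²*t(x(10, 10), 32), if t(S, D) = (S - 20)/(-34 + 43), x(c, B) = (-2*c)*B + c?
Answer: -210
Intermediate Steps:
x(c, B) = c - 2*B*c (x(c, B) = -2*B*c + c = c - 2*B*c)
t(S, D) = -20/9 + S/9 (t(S, D) = (-20 + S)/9 = (-20 + S)*(⅑) = -20/9 + S/9)
(-3)²*t(x(10, 10), 32) = (-3)²*(-20/9 + (10*(1 - 2*10))/9) = 9*(-20/9 + (10*(1 - 20))/9) = 9*(-20/9 + (10*(-19))/9) = 9*(-20/9 + (⅑)*(-190)) = 9*(-20/9 - 190/9) = 9*(-70/3) = -210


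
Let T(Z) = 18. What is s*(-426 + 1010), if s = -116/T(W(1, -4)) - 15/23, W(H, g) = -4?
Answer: -857896/207 ≈ -4144.4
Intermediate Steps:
s = -1469/207 (s = -116/18 - 15/23 = -116*1/18 - 15*1/23 = -58/9 - 15/23 = -1469/207 ≈ -7.0966)
s*(-426 + 1010) = -1469*(-426 + 1010)/207 = -1469/207*584 = -857896/207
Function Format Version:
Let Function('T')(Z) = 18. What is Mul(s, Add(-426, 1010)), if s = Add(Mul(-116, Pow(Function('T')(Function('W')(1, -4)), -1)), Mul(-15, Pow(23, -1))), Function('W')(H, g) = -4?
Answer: Rational(-857896, 207) ≈ -4144.4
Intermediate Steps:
s = Rational(-1469, 207) (s = Add(Mul(-116, Pow(18, -1)), Mul(-15, Pow(23, -1))) = Add(Mul(-116, Rational(1, 18)), Mul(-15, Rational(1, 23))) = Add(Rational(-58, 9), Rational(-15, 23)) = Rational(-1469, 207) ≈ -7.0966)
Mul(s, Add(-426, 1010)) = Mul(Rational(-1469, 207), Add(-426, 1010)) = Mul(Rational(-1469, 207), 584) = Rational(-857896, 207)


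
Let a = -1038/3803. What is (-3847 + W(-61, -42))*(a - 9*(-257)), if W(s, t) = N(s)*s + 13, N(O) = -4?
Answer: -31575130590/3803 ≈ -8.3027e+6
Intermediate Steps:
W(s, t) = 13 - 4*s (W(s, t) = -4*s + 13 = 13 - 4*s)
a = -1038/3803 (a = -1038*1/3803 = -1038/3803 ≈ -0.27294)
(-3847 + W(-61, -42))*(a - 9*(-257)) = (-3847 + (13 - 4*(-61)))*(-1038/3803 - 9*(-257)) = (-3847 + (13 + 244))*(-1038/3803 + 2313) = (-3847 + 257)*(8795301/3803) = -3590*8795301/3803 = -31575130590/3803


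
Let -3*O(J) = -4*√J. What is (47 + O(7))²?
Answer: 19993/9 + 376*√7/3 ≈ 2553.0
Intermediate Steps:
O(J) = 4*√J/3 (O(J) = -(-4)*√J/3 = 4*√J/3)
(47 + O(7))² = (47 + 4*√7/3)²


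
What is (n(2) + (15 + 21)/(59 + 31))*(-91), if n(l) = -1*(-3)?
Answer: -1547/5 ≈ -309.40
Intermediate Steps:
n(l) = 3
(n(2) + (15 + 21)/(59 + 31))*(-91) = (3 + (15 + 21)/(59 + 31))*(-91) = (3 + 36/90)*(-91) = (3 + 36*(1/90))*(-91) = (3 + ⅖)*(-91) = (17/5)*(-91) = -1547/5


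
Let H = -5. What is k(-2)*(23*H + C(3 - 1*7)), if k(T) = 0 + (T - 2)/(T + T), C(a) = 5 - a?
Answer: -106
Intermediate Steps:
k(T) = (-2 + T)/(2*T) (k(T) = 0 + (-2 + T)/((2*T)) = 0 + (-2 + T)*(1/(2*T)) = 0 + (-2 + T)/(2*T) = (-2 + T)/(2*T))
k(-2)*(23*H + C(3 - 1*7)) = ((1/2)*(-2 - 2)/(-2))*(23*(-5) + (5 - (3 - 1*7))) = ((1/2)*(-1/2)*(-4))*(-115 + (5 - (3 - 7))) = 1*(-115 + (5 - 1*(-4))) = 1*(-115 + (5 + 4)) = 1*(-115 + 9) = 1*(-106) = -106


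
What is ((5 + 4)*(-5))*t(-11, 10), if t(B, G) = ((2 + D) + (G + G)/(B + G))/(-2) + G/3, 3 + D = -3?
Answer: -690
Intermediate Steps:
D = -6 (D = -3 - 3 = -6)
t(B, G) = 2 + G/3 - G/(B + G) (t(B, G) = ((2 - 6) + (G + G)/(B + G))/(-2) + G/3 = (-4 + (2*G)/(B + G))*(-½) + G*(⅓) = (-4 + 2*G/(B + G))*(-½) + G/3 = (2 - G/(B + G)) + G/3 = 2 + G/3 - G/(B + G))
((5 + 4)*(-5))*t(-11, 10) = ((5 + 4)*(-5))*((10 + 2*(-11) + (⅓)*10² + (⅓)*(-11)*10)/(-11 + 10)) = (9*(-5))*((10 - 22 + (⅓)*100 - 110/3)/(-1)) = -(-45)*(10 - 22 + 100/3 - 110/3) = -(-45)*(-46)/3 = -45*46/3 = -690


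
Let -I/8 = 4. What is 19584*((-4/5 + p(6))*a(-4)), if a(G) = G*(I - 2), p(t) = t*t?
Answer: 468762624/5 ≈ 9.3753e+7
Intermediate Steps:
I = -32 (I = -8*4 = -32)
p(t) = t²
a(G) = -34*G (a(G) = G*(-32 - 2) = G*(-34) = -34*G)
19584*((-4/5 + p(6))*a(-4)) = 19584*((-4/5 + 6²)*(-34*(-4))) = 19584*((-4*⅕ + 36)*136) = 19584*((-⅘ + 36)*136) = 19584*((176/5)*136) = 19584*(23936/5) = 468762624/5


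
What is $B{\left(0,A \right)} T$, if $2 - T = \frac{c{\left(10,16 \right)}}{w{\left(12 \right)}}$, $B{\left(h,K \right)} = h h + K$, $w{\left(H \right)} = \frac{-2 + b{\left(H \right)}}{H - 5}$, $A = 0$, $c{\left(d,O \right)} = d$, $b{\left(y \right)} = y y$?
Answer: $0$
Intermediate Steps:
$b{\left(y \right)} = y^{2}$
$w{\left(H \right)} = \frac{-2 + H^{2}}{-5 + H}$ ($w{\left(H \right)} = \frac{-2 + H^{2}}{H - 5} = \frac{-2 + H^{2}}{-5 + H}$)
$B{\left(h,K \right)} = K + h^{2}$ ($B{\left(h,K \right)} = h^{2} + K = K + h^{2}$)
$T = \frac{107}{71}$ ($T = 2 - \frac{10}{\frac{1}{-5 + 12} \left(-2 + 12^{2}\right)} = 2 - \frac{10}{\frac{1}{7} \left(-2 + 144\right)} = 2 - \frac{10}{\frac{1}{7} \cdot 142} = 2 - \frac{10}{\frac{142}{7}} = 2 - 10 \cdot \frac{7}{142} = 2 - \frac{35}{71} = \frac{107}{71} \approx 1.507$)
$B{\left(0,A \right)} T = \left(0 + 0^{2}\right) \frac{107}{71} = \left(0 + 0\right) \frac{107}{71} = 0 \cdot \frac{107}{71} = 0$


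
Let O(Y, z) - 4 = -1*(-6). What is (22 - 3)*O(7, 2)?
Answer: 190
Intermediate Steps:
O(Y, z) = 10 (O(Y, z) = 4 - 1*(-6) = 4 + 6 = 10)
(22 - 3)*O(7, 2) = (22 - 3)*10 = 19*10 = 190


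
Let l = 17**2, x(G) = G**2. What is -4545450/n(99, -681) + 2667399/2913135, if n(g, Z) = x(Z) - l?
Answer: -2000874122737/225026084120 ≈ -8.8917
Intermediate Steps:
l = 289
n(g, Z) = -289 + Z**2 (n(g, Z) = Z**2 - 1*289 = Z**2 - 289 = -289 + Z**2)
-4545450/n(99, -681) + 2667399/2913135 = -4545450/(-289 + (-681)**2) + 2667399/2913135 = -4545450/(-289 + 463761) + 2667399*(1/2913135) = -4545450/463472 + 889133/971045 = -4545450*1/463472 + 889133/971045 = -2272725/231736 + 889133/971045 = -2000874122737/225026084120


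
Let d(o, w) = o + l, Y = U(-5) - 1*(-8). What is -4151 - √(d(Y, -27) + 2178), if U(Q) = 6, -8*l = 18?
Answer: -4151 - √8759/2 ≈ -4197.8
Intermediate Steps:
l = -9/4 (l = -⅛*18 = -9/4 ≈ -2.2500)
Y = 14 (Y = 6 - 1*(-8) = 6 + 8 = 14)
d(o, w) = -9/4 + o (d(o, w) = o - 9/4 = -9/4 + o)
-4151 - √(d(Y, -27) + 2178) = -4151 - √((-9/4 + 14) + 2178) = -4151 - √(47/4 + 2178) = -4151 - √(8759/4) = -4151 - √8759/2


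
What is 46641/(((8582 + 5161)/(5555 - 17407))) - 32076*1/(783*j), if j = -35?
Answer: -187021547432/4649715 ≈ -40222.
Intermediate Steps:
46641/(((8582 + 5161)/(5555 - 17407))) - 32076*1/(783*j) = 46641/(((8582 + 5161)/(5555 - 17407))) - 32076/(-35*(-27)*(-29)) = 46641/((13743/(-11852))) - 32076/(945*(-29)) = 46641/((13743*(-1/11852))) - 32076/(-27405) = 46641/(-13743/11852) - 32076*(-1/27405) = 46641*(-11852/13743) + 1188/1015 = -184263044/4581 + 1188/1015 = -187021547432/4649715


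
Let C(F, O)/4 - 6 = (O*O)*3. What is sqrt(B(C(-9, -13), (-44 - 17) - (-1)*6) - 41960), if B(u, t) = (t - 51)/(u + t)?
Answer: I*sqrt(167337069322)/1997 ≈ 204.84*I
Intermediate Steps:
C(F, O) = 24 + 12*O**2 (C(F, O) = 24 + 4*((O*O)*3) = 24 + 4*(O**2*3) = 24 + 4*(3*O**2) = 24 + 12*O**2)
B(u, t) = (-51 + t)/(t + u)
sqrt(B(C(-9, -13), (-44 - 17) - (-1)*6) - 41960) = sqrt((-51 + ((-44 - 17) - (-1)*6))/(((-44 - 17) - (-1)*6) + (24 + 12*(-13)**2)) - 41960) = sqrt((-51 + (-61 - 1*(-6)))/((-61 - 1*(-6)) + (24 + 12*169)) - 41960) = sqrt((-51 + (-61 + 6))/((-61 + 6) + (24 + 2028)) - 41960) = sqrt((-51 - 55)/(-55 + 2052) - 41960) = sqrt(-106/1997 - 41960) = sqrt(-83794226/1997) = I*sqrt(167337069322)/1997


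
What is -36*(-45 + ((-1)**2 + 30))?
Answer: 504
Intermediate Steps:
-36*(-45 + ((-1)**2 + 30)) = -36*(-45 + (1 + 30)) = -36*(-45 + 31) = -36*(-14) = 504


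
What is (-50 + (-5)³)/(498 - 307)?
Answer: -175/191 ≈ -0.91623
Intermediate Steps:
(-50 + (-5)³)/(498 - 307) = (-50 - 125)/191 = -175*1/191 = -175/191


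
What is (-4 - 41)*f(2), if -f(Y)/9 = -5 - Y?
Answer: -2835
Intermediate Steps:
f(Y) = 45 + 9*Y (f(Y) = -9*(-5 - Y) = 45 + 9*Y)
(-4 - 41)*f(2) = (-4 - 41)*(45 + 9*2) = -45*(45 + 18) = -45*63 = -2835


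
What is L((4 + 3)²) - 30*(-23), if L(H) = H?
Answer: 739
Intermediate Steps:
L((4 + 3)²) - 30*(-23) = (4 + 3)² - 30*(-23) = 7² + 690 = 49 + 690 = 739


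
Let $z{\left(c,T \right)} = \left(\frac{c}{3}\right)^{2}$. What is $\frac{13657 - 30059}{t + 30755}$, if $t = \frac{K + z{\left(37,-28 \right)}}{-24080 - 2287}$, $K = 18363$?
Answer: $- \frac{3892243806}{7298087129} \approx -0.53332$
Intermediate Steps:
$z{\left(c,T \right)} = \frac{c^{2}}{9}$ ($z{\left(c,T \right)} = \left(c \frac{1}{3}\right)^{2} = \left(\frac{c}{3}\right)^{2} = \frac{c^{2}}{9}$)
$t = - \frac{166636}{237303}$ ($t = \frac{18363 + \frac{37^{2}}{9}}{-24080 - 2287} = \frac{18363 + \frac{1}{9} \cdot 1369}{-26367} = \left(18363 + \frac{1369}{9}\right) \left(- \frac{1}{26367}\right) = \frac{166636}{9} \left(- \frac{1}{26367}\right) = - \frac{166636}{237303} \approx -0.70221$)
$\frac{13657 - 30059}{t + 30755} = \frac{13657 - 30059}{- \frac{166636}{237303} + 30755} = - \frac{16402}{\frac{7298087129}{237303}} = \left(-16402\right) \frac{237303}{7298087129} = - \frac{3892243806}{7298087129}$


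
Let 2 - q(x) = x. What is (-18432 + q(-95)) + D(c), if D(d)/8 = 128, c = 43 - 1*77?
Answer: -17311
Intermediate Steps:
q(x) = 2 - x
c = -34 (c = 43 - 77 = -34)
D(d) = 1024 (D(d) = 8*128 = 1024)
(-18432 + q(-95)) + D(c) = (-18432 + (2 - 1*(-95))) + 1024 = (-18432 + (2 + 95)) + 1024 = (-18432 + 97) + 1024 = -18335 + 1024 = -17311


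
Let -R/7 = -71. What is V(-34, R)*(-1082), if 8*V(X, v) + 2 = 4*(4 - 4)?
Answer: 541/2 ≈ 270.50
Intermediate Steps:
R = 497 (R = -7*(-71) = 497)
V(X, v) = -¼ (V(X, v) = -¼ + (4*(4 - 4))/8 = -¼ + (4*0)/8 = -¼ + (⅛)*0 = -¼ + 0 = -¼)
V(-34, R)*(-1082) = -¼*(-1082) = 541/2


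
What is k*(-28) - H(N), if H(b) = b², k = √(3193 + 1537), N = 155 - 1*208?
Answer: -2809 - 28*√4730 ≈ -4734.7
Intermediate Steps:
N = -53 (N = 155 - 208 = -53)
k = √4730 ≈ 68.775
k*(-28) - H(N) = √4730*(-28) - 1*(-53)² = -28*√4730 - 1*2809 = -28*√4730 - 2809 = -2809 - 28*√4730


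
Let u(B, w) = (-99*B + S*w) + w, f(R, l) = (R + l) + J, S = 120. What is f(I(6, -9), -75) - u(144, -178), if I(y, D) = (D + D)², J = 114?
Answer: 36157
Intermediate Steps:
I(y, D) = 4*D² (I(y, D) = (2*D)² = 4*D²)
f(R, l) = 114 + R + l (f(R, l) = (R + l) + 114 = 114 + R + l)
u(B, w) = -99*B + 121*w (u(B, w) = (-99*B + 120*w) + w = -99*B + 121*w)
f(I(6, -9), -75) - u(144, -178) = (114 + 4*(-9)² - 75) - (-99*144 + 121*(-178)) = (114 + 4*81 - 75) - (-14256 - 21538) = (114 + 324 - 75) - 1*(-35794) = 363 + 35794 = 36157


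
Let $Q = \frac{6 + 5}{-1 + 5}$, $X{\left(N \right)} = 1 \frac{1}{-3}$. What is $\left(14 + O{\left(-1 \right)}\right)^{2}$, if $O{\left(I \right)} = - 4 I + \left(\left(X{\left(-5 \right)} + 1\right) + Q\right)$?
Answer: $\frac{66049}{144} \approx 458.67$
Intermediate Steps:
$X{\left(N \right)} = - \frac{1}{3}$ ($X{\left(N \right)} = 1 \left(- \frac{1}{3}\right) = - \frac{1}{3}$)
$Q = \frac{11}{4} \approx 2.75$
$O{\left(I \right)} = \frac{41}{12} - 4 I$ ($O{\left(I \right)} = - 4 I + \left(\left(- \frac{1}{3} + 1\right) + \frac{11}{4}\right) = - 4 I + \left(\frac{2}{3} + \frac{11}{4}\right) = - 4 I + \frac{41}{12} = \frac{41}{12} - 4 I$)
$\left(14 + O{\left(-1 \right)}\right)^{2} = \left(14 + \left(\frac{41}{12} - -4\right)\right)^{2} = \left(14 + \left(\frac{41}{12} + 4\right)\right)^{2} = \left(14 + \frac{89}{12}\right)^{2} = \left(\frac{257}{12}\right)^{2} = \frac{66049}{144}$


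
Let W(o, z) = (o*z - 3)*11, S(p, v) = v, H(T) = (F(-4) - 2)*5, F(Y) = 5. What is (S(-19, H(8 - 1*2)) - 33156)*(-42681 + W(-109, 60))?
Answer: 3799748214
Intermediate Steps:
H(T) = 15 (H(T) = (5 - 2)*5 = 3*5 = 15)
W(o, z) = -33 + 11*o*z (W(o, z) = (-3 + o*z)*11 = -33 + 11*o*z)
(S(-19, H(8 - 1*2)) - 33156)*(-42681 + W(-109, 60)) = (15 - 33156)*(-42681 + (-33 + 11*(-109)*60)) = -33141*(-42681 + (-33 - 71940)) = -33141*(-42681 - 71973) = -33141*(-114654) = 3799748214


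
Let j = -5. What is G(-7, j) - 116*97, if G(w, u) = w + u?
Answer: -11264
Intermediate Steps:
G(w, u) = u + w
G(-7, j) - 116*97 = (-5 - 7) - 116*97 = -12 - 11252 = -11264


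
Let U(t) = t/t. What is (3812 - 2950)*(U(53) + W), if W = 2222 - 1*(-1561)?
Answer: 3261808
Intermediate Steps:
W = 3783 (W = 2222 + 1561 = 3783)
U(t) = 1
(3812 - 2950)*(U(53) + W) = (3812 - 2950)*(1 + 3783) = 862*3784 = 3261808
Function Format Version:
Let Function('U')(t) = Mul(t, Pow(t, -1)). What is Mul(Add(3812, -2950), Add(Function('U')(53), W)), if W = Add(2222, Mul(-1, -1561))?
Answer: 3261808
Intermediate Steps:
W = 3783 (W = Add(2222, 1561) = 3783)
Function('U')(t) = 1
Mul(Add(3812, -2950), Add(Function('U')(53), W)) = Mul(Add(3812, -2950), Add(1, 3783)) = Mul(862, 3784) = 3261808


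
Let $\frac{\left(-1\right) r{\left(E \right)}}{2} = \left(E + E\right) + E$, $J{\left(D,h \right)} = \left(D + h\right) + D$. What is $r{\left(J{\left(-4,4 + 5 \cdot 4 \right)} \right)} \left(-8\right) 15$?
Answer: $11520$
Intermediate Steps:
$J{\left(D,h \right)} = h + 2 D$
$r{\left(E \right)} = - 6 E$ ($r{\left(E \right)} = - 2 \left(\left(E + E\right) + E\right) = - 2 \left(2 E + E\right) = - 2 \cdot 3 E = - 6 E$)
$r{\left(J{\left(-4,4 + 5 \cdot 4 \right)} \right)} \left(-8\right) 15 = - 6 \left(\left(4 + 5 \cdot 4\right) + 2 \left(-4\right)\right) \left(-8\right) 15 = - 6 \left(\left(4 + 20\right) - 8\right) \left(-8\right) 15 = - 6 \left(24 - 8\right) \left(-8\right) 15 = \left(-6\right) 16 \left(-8\right) 15 = \left(-96\right) \left(-8\right) 15 = 768 \cdot 15 = 11520$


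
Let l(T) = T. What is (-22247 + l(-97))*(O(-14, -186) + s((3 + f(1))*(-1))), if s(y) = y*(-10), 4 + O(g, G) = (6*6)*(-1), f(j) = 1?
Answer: 0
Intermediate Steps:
O(g, G) = -40 (O(g, G) = -4 + (6*6)*(-1) = -4 + 36*(-1) = -4 - 36 = -40)
s(y) = -10*y
(-22247 + l(-97))*(O(-14, -186) + s((3 + f(1))*(-1))) = (-22247 - 97)*(-40 - 10*(3 + 1)*(-1)) = -22344*(-40 - 40*(-1)) = -22344*(-40 - 10*(-4)) = -22344*(-40 + 40) = -22344*0 = 0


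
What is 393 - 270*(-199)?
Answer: 54123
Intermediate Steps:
393 - 270*(-199) = 393 + 53730 = 54123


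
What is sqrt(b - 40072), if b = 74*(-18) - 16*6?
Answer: 10*I*sqrt(415) ≈ 203.72*I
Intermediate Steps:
b = -1428 (b = -1332 - 96 = -1428)
sqrt(b - 40072) = sqrt(-1428 - 40072) = sqrt(-41500) = 10*I*sqrt(415)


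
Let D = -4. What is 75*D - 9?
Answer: -309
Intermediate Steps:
75*D - 9 = 75*(-4) - 9 = -300 - 9 = -309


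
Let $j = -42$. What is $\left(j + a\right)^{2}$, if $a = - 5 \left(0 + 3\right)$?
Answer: $3249$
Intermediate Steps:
$a = -15$ ($a = \left(-5\right) 3 = -15$)
$\left(j + a\right)^{2} = \left(-42 - 15\right)^{2} = \left(-57\right)^{2} = 3249$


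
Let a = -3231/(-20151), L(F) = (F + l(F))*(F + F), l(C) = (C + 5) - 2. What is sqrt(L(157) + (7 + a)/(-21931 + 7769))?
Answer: 7*sqrt(510611044080052066)/15854359 ≈ 315.50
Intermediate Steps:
l(C) = 3 + C (l(C) = (5 + C) - 2 = 3 + C)
L(F) = 2*F*(3 + 2*F) (L(F) = (F + (3 + F))*(F + F) = (3 + 2*F)*(2*F) = 2*F*(3 + 2*F))
a = 359/2239 (a = -3231*(-1/20151) = 359/2239 ≈ 0.16034)
sqrt(L(157) + (7 + a)/(-21931 + 7769)) = sqrt(2*157*(3 + 2*157) + (7 + 359/2239)/(-21931 + 7769)) = sqrt(2*157*(3 + 314) + (16032/2239)/(-14162)) = sqrt(2*157*317 + (16032/2239)*(-1/14162)) = sqrt(99538 - 8016/15854359) = sqrt(1578111178126/15854359) = 7*sqrt(510611044080052066)/15854359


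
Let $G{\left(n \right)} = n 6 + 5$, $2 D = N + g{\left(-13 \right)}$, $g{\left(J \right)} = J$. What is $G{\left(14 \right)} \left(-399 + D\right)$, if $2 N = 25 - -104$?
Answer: $- \frac{132877}{4} \approx -33219.0$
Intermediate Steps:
$N = \frac{129}{2}$ ($N = \frac{25 - -104}{2} = \frac{25 + 104}{2} = \frac{1}{2} \cdot 129 = \frac{129}{2} \approx 64.5$)
$D = \frac{103}{4}$ ($D = \frac{\frac{129}{2} - 13}{2} = \frac{1}{2} \cdot \frac{103}{2} = \frac{103}{4} \approx 25.75$)
$G{\left(n \right)} = 5 + 6 n$ ($G{\left(n \right)} = 6 n + 5 = 5 + 6 n$)
$G{\left(14 \right)} \left(-399 + D\right) = \left(5 + 6 \cdot 14\right) \left(-399 + \frac{103}{4}\right) = \left(5 + 84\right) \left(- \frac{1493}{4}\right) = 89 \left(- \frac{1493}{4}\right) = - \frac{132877}{4}$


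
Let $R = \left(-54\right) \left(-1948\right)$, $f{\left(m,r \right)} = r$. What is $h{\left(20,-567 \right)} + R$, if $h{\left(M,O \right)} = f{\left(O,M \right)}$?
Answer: $105212$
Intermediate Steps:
$h{\left(M,O \right)} = M$
$R = 105192$
$h{\left(20,-567 \right)} + R = 20 + 105192 = 105212$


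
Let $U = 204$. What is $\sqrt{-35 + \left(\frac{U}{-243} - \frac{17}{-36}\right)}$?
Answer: $\frac{i \sqrt{11459}}{18} \approx 5.947 i$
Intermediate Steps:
$\sqrt{-35 + \left(\frac{U}{-243} - \frac{17}{-36}\right)} = \sqrt{-35 + \left(\frac{204}{-243} - \frac{17}{-36}\right)} = \sqrt{-35 + \left(204 \left(- \frac{1}{243}\right) - - \frac{17}{36}\right)} = \sqrt{-35 + \left(- \frac{68}{81} + \frac{17}{36}\right)} = \sqrt{-35 - \frac{119}{324}} = \sqrt{- \frac{11459}{324}} = \frac{i \sqrt{11459}}{18}$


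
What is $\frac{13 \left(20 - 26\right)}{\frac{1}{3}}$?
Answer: $-234$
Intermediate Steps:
$\frac{13 \left(20 - 26\right)}{\frac{1}{3}} = \frac{1}{\frac{1}{3}} \cdot 13 \left(-6\right) = 3 \left(-78\right) = -234$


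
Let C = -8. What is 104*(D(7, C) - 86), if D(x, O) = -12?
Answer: -10192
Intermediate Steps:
104*(D(7, C) - 86) = 104*(-12 - 86) = 104*(-98) = -10192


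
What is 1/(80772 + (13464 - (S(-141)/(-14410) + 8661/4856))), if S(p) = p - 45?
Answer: 34987480/3297017311167 ≈ 1.0612e-5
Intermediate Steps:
S(p) = -45 + p
1/(80772 + (13464 - (S(-141)/(-14410) + 8661/4856))) = 1/(80772 + (13464 - ((-45 - 141)/(-14410) + 8661/4856))) = 1/(80772 + (13464 - (-186*(-1/14410) + 8661*(1/4856)))) = 1/(80772 + (13464 - (93/7205 + 8661/4856))) = 1/(80772 + (13464 - 1*62854113/34987480)) = 1/(80772 + (13464 - 62854113/34987480)) = 1/(80772 + 471008576607/34987480) = 1/(3297017311167/34987480) = 34987480/3297017311167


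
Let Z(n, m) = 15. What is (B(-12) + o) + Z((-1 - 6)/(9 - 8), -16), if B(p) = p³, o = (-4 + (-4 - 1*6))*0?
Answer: -1713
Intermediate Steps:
o = 0 (o = (-4 + (-4 - 6))*0 = (-4 - 10)*0 = -14*0 = 0)
(B(-12) + o) + Z((-1 - 6)/(9 - 8), -16) = ((-12)³ + 0) + 15 = (-1728 + 0) + 15 = -1728 + 15 = -1713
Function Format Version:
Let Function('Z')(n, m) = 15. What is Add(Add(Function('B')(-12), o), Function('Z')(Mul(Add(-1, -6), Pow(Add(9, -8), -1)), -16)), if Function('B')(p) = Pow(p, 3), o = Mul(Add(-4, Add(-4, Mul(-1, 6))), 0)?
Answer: -1713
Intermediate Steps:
o = 0 (o = Mul(Add(-4, Add(-4, -6)), 0) = Mul(Add(-4, -10), 0) = Mul(-14, 0) = 0)
Add(Add(Function('B')(-12), o), Function('Z')(Mul(Add(-1, -6), Pow(Add(9, -8), -1)), -16)) = Add(Add(Pow(-12, 3), 0), 15) = Add(Add(-1728, 0), 15) = Add(-1728, 15) = -1713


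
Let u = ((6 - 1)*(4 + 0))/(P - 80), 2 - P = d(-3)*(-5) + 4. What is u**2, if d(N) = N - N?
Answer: 100/1681 ≈ 0.059488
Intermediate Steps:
d(N) = 0
P = -2 (P = 2 - (0*(-5) + 4) = 2 - (0 + 4) = 2 - 1*4 = 2 - 4 = -2)
u = -10/41 (u = ((6 - 1)*(4 + 0))/(-2 - 80) = (5*4)/(-82) = 20*(-1/82) = -10/41 ≈ -0.24390)
u**2 = (-10/41)**2 = 100/1681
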